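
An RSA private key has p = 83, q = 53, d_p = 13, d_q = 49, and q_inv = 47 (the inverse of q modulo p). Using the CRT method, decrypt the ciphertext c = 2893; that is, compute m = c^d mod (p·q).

m₁ = c^(d_p) mod p: c ≡ 71 (mod 83), and 71^13 mod 83 = 60.
m₂ = c^(d_q) mod q: c ≡ 31 (mod 53), and 31^49 mod 53 = 32.
h = q_inv·(m₁ − m₂) mod p = 47·(60 − 32) mod 83 = 71.
m = m₂ + h·q = 32 + 71·53 = 3795.

3795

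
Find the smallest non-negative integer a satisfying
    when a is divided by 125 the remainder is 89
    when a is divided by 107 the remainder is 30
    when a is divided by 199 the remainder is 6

From a ≡ 89 (mod 125) write a = 89 + 125t. Substituting into a ≡ 30 (mod 107) gives 125t ≡ 48 (mod 107), and since 18⁻¹ ≡ 6 (mod 107), t ≡ 74. Hence a ≡ 89 + 125·74 = 9339 (mod 13375).
From a ≡ 9339 (mod 13375) write a = 9339 + 13375t. Substituting into a ≡ 6 (mod 199) gives 13375t ≡ 20 (mod 199), and since 42⁻¹ ≡ 109 (mod 199), t ≡ 190. Hence a ≡ 9339 + 13375·190 = 2550589 (mod 2661625).

2550589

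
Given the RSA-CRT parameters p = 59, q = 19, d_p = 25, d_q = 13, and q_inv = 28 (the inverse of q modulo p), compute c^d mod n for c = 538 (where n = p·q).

213

m₁ = c^(d_p) mod p: c ≡ 7 (mod 59), and 7^25 mod 59 = 36.
m₂ = c^(d_q) mod q: c ≡ 6 (mod 19), and 6^13 mod 19 = 4.
h = q_inv·(m₁ − m₂) mod p = 28·(36 − 4) mod 59 = 11.
m = m₂ + h·q = 4 + 11·19 = 213.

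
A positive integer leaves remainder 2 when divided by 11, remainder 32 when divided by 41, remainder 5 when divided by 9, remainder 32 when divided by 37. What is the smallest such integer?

95603

The moduli are pairwise coprime; N = 11·41·9·37 = 150183.
N/11 = 13653; 13653 ≡ 2 (mod 11); 2·6 ≡ 1, so inverse 6.
N/41 = 3663; 3663 ≡ 14 (mod 41); 14·3 ≡ 1, so inverse 3.
N/9 = 16687; 16687 ≡ 1 (mod 9), inverse 1.
N/37 = 4059; 4059 ≡ 26 (mod 37); 26·10 ≡ 1, so inverse 10.
a ≡ 2·13653·6 + 32·3663·3 + 5·16687·1 + 32·4059·10 = 1897799.
1897799 mod 150183 = 95603.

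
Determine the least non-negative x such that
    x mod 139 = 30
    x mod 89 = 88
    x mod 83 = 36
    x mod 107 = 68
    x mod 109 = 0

11365492239

The moduli are pairwise coprime; N = 139·89·83·107·109 = 11975486759.
N/139 = 86154581; 86154581 ≡ 18 (mod 139); 18·85 ≡ 1, so inverse 85.
N/89 = 134556031; 134556031 ≡ 46 (mod 89); 46·60 ≡ 1, so inverse 60.
N/83 = 144282973; 144282973 ≡ 6 (mod 83); 6·14 ≡ 1, so inverse 14.
N/107 = 111920437; 111920437 ≡ 42 (mod 107); 42·79 ≡ 1, so inverse 79.
N/109 = 109866851; 109866851 ≡ 83 (mod 109); 83·88 ≡ 1, so inverse 88.
x ≡ 30·86154581·85 + 88·134556031·60 + 36·144282973·14 + 68·111920437·79 + 0·109866851·88 = 1604105231186.
1604105231186 mod 11975486759 = 11365492239.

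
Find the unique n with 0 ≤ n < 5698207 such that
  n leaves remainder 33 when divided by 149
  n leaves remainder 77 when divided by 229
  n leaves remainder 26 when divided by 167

714786

The moduli are pairwise coprime; M = 149·229·167 = 5698207.
M/149 = 38243; 38243 ≡ 99 (mod 149); 99·146 ≡ 1, so inverse 146.
M/229 = 24883; 24883 ≡ 151 (mod 229); 151·91 ≡ 1, so inverse 91.
M/167 = 34121; 34121 ≡ 53 (mod 167); 53·104 ≡ 1, so inverse 104.
n ≡ 33·38243·146 + 77·24883·91 + 26·34121·104 = 450873139.
450873139 mod 5698207 = 714786.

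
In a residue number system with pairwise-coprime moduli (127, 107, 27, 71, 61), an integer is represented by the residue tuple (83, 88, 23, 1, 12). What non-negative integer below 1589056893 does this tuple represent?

The moduli are pairwise coprime; N = 127·107·27·71·61 = 1589056893.
N/127 = 12512259; 12512259 ≡ 92 (mod 127); 92·29 ≡ 1, so inverse 29.
N/107 = 14850999; 14850999 ≡ 41 (mod 107); 41·47 ≡ 1, so inverse 47.
N/27 = 58853959; 58853959 ≡ 7 (mod 27); 7·4 ≡ 1, so inverse 4.
N/71 = 22381083; 22381083 ≡ 37 (mod 71); 37·48 ≡ 1, so inverse 48.
N/61 = 26050113; 26050113 ≡ 2 (mod 61); 2·31 ≡ 1, so inverse 31.
x ≡ 83·12512259·29 + 88·14850999·47 + 23·58853959·4 + 1·22381083·48 + 12·26050113·31 = 107720237525.
107720237525 mod 1589056893 = 1253425694.

1253425694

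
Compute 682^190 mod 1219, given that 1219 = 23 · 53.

Mod 23: 682 ≡ 15; by Fermat, exponent reduces to 190 mod 22 = 14; 15^14 ≡ 6 (mod 23).
Mod 53: 682 ≡ 46; by Fermat, exponent reduces to 190 mod 52 = 34; 46^34 ≡ 44 (mod 53).
Combine by CRT: x ≡ 6 (mod 23), x ≡ 44 (mod 53) ⇒ x ≡ 627 (mod 1219).

627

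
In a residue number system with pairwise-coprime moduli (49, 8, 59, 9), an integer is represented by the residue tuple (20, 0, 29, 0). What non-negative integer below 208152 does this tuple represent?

176616

Combine the congruences pairwise.
From x ≡ 20 (mod 49) write x = 20 + 49t. Substituting into x ≡ 0 (mod 8) gives 49t ≡ 4 (mod 8), and since 1⁻¹ ≡ 1 (mod 8), t ≡ 4. Hence x ≡ 20 + 49·4 = 216 (mod 392).
From x ≡ 216 (mod 392) write x = 216 + 392t. Substituting into x ≡ 29 (mod 59) gives 392t ≡ 49 (mod 59), and since 38⁻¹ ≡ 14 (mod 59), t ≡ 37. Hence x ≡ 216 + 392·37 = 14720 (mod 23128).
From x ≡ 14720 (mod 23128) write x = 14720 + 23128t. Substituting into x ≡ 0 (mod 9) gives 23128t ≡ 4 (mod 9), and since 7⁻¹ ≡ 4 (mod 9), t ≡ 7. Hence x ≡ 14720 + 23128·7 = 176616 (mod 208152).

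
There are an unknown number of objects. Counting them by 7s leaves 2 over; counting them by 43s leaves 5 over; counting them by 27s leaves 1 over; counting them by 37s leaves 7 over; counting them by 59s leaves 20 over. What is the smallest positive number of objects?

Combine the congruences pairwise.
From N ≡ 2 (mod 7) write N = 2 + 7t. Substituting into N ≡ 5 (mod 43) gives 7t ≡ 3 (mod 43), and since 7⁻¹ ≡ 37 (mod 43), t ≡ 25. Hence N ≡ 2 + 7·25 = 177 (mod 301).
From N ≡ 177 (mod 301) write N = 177 + 301t. Substituting into N ≡ 1 (mod 27) gives 301t ≡ 13 (mod 27), and since 4⁻¹ ≡ 7 (mod 27), t ≡ 10. Hence N ≡ 177 + 301·10 = 3187 (mod 8127).
From N ≡ 3187 (mod 8127) write N = 3187 + 8127t. Substituting into N ≡ 7 (mod 37) gives 8127t ≡ 2 (mod 37), and since 24⁻¹ ≡ 17 (mod 37), t ≡ 34. Hence N ≡ 3187 + 8127·34 = 279505 (mod 300699).
From N ≡ 279505 (mod 300699) write N = 279505 + 300699t. Substituting into N ≡ 20 (mod 59) gives 300699t ≡ 57 (mod 59), and since 35⁻¹ ≡ 27 (mod 59), t ≡ 5. Hence N ≡ 279505 + 300699·5 = 1783000 (mod 17741241).

1783000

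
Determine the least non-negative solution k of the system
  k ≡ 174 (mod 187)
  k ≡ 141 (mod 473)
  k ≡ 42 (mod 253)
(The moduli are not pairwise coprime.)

99471

gcd(187, 473) = 11 and 11 | (141 − 174), so the pair is consistent; merging gives k ≡ 2979 (mod 8041), where 8041 = lcm(187, 473).
gcd(8041, 253) = 11 and 11 | (42 − 2979), so the pair is consistent; merging gives k ≡ 99471 (mod 184943), where 184943 = lcm(8041, 253).
The solution is unique modulo lcm(187, 473, 253) = 184943.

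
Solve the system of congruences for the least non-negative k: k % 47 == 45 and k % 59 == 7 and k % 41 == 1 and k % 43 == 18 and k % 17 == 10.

Combine the congruences pairwise.
From k ≡ 45 (mod 47) write k = 45 + 47t. Substituting into k ≡ 7 (mod 59) gives 47t ≡ 21 (mod 59), and since 47⁻¹ ≡ 54 (mod 59), t ≡ 13. Hence k ≡ 45 + 47·13 = 656 (mod 2773).
From k ≡ 656 (mod 2773) write k = 656 + 2773t. Substituting into k ≡ 1 (mod 41) gives 2773t ≡ 1 (mod 41), and since 26⁻¹ ≡ 30 (mod 41), t ≡ 30. Hence k ≡ 656 + 2773·30 = 83846 (mod 113693).
From k ≡ 83846 (mod 113693) write k = 83846 + 113693t. Substituting into k ≡ 18 (mod 43) gives 113693t ≡ 22 (mod 43), and since 1⁻¹ ≡ 1 (mod 43), t ≡ 22. Hence k ≡ 83846 + 113693·22 = 2585092 (mod 4888799).
From k ≡ 2585092 (mod 4888799) write k = 2585092 + 4888799t. Substituting into k ≡ 10 (mod 17) gives 4888799t ≡ 6 (mod 17), and since 7⁻¹ ≡ 5 (mod 17), t ≡ 13. Hence k ≡ 2585092 + 4888799·13 = 66139479 (mod 83109583).

66139479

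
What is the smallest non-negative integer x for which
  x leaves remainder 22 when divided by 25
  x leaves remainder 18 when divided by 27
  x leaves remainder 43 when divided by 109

6147

From x ≡ 22 (mod 25) write x = 22 + 25t. Substituting into x ≡ 18 (mod 27) gives 25t ≡ 23 (mod 27), and since 25⁻¹ ≡ 13 (mod 27), t ≡ 2. Hence x ≡ 22 + 25·2 = 72 (mod 675).
From x ≡ 72 (mod 675) write x = 72 + 675t. Substituting into x ≡ 43 (mod 109) gives 675t ≡ 80 (mod 109), and since 21⁻¹ ≡ 26 (mod 109), t ≡ 9. Hence x ≡ 72 + 675·9 = 6147 (mod 73575).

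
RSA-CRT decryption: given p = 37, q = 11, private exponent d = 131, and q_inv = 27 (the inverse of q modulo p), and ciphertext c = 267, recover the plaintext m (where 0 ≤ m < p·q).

14

d_p = d mod (p−1) = 131 mod 36 = 23; d_q = d mod (q−1) = 1.
m₁ = c^(d_p) mod p: c ≡ 8 (mod 37), and 8^23 mod 37 = 14.
m₂ = c^(d_q) mod q: c ≡ 3 (mod 11), and 3^1 mod 11 = 3.
h = q_inv·(m₁ − m₂) mod p = 27·(14 − 3) mod 37 = 1.
m = m₂ + h·q = 3 + 1·11 = 14.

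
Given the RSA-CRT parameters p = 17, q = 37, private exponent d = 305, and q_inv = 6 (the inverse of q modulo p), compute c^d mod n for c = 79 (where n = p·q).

96

d_p = d mod (p−1) = 305 mod 16 = 1; d_q = d mod (q−1) = 17.
m₁ = c^(d_p) mod p: c ≡ 11 (mod 17), and 11^1 mod 17 = 11.
m₂ = c^(d_q) mod q: c ≡ 5 (mod 37), and 5^17 mod 37 = 22.
h = q_inv·(m₁ − m₂) mod p = 6·(11 − 22) mod 17 = 2.
m = m₂ + h·q = 22 + 2·37 = 96.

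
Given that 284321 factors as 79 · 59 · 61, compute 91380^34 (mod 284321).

236786

Mod 79: 91380 ≡ 56; 56^34 ≡ 23 (mod 79).
Mod 59: 91380 ≡ 48; 48^34 ≡ 19 (mod 59).
Mod 61: 91380 ≡ 2; 2^34 ≡ 45 (mod 61).
Combine by CRT: x ≡ 23 (mod 79), x ≡ 19 (mod 59), x ≡ 45 (mod 61) ⇒ x ≡ 236786 (mod 284321).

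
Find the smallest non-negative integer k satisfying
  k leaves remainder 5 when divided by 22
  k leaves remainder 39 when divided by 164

203

gcd(22, 164) = 2 and 2 | (39 − 5), so the pair is consistent; merging gives k ≡ 203 (mod 1804), where 1804 = lcm(22, 164).
The solution is unique modulo lcm(22, 164) = 1804.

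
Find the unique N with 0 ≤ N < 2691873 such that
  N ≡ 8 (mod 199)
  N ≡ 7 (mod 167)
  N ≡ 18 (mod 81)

2283732

The moduli are pairwise coprime; M = 199·167·81 = 2691873.
M/199 = 13527; 13527 ≡ 194 (mod 199); 194·159 ≡ 1, so inverse 159.
M/167 = 16119; 16119 ≡ 87 (mod 167); 87·48 ≡ 1, so inverse 48.
M/81 = 33233; 33233 ≡ 23 (mod 81); 23·74 ≡ 1, so inverse 74.
N ≡ 8·13527·159 + 7·16119·48 + 18·33233·74 = 66888684.
66888684 mod 2691873 = 2283732.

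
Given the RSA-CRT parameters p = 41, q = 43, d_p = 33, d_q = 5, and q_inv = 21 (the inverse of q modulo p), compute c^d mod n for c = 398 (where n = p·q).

833

m₁ = c^(d_p) mod p: c ≡ 29 (mod 41), and 29^33 mod 41 = 13.
m₂ = c^(d_q) mod q: c ≡ 11 (mod 43), and 11^5 mod 43 = 16.
h = q_inv·(m₁ − m₂) mod p = 21·(13 − 16) mod 41 = 19.
m = m₂ + h·q = 16 + 19·43 = 833.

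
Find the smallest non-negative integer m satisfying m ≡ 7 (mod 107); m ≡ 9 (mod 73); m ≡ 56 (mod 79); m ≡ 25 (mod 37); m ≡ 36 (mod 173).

455995166

Combine the congruences pairwise.
From m ≡ 7 (mod 107) write m = 7 + 107t. Substituting into m ≡ 9 (mod 73) gives 107t ≡ 2 (mod 73), and since 34⁻¹ ≡ 58 (mod 73), t ≡ 43. Hence m ≡ 7 + 107·43 = 4608 (mod 7811).
From m ≡ 4608 (mod 7811) write m = 4608 + 7811t. Substituting into m ≡ 56 (mod 79) gives 7811t ≡ 30 (mod 79), and since 69⁻¹ ≡ 71 (mod 79), t ≡ 76. Hence m ≡ 4608 + 7811·76 = 598244 (mod 617069).
From m ≡ 598244 (mod 617069) write m = 598244 + 617069t. Substituting into m ≡ 25 (mod 37) gives 617069t ≡ 34 (mod 37), and since 20⁻¹ ≡ 13 (mod 37), t ≡ 35. Hence m ≡ 598244 + 617069·35 = 22195659 (mod 22831553).
From m ≡ 22195659 (mod 22831553) write m = 22195659 + 22831553t. Substituting into m ≡ 36 (mod 173) gives 22831553t ≡ 104 (mod 173), and since 51⁻¹ ≡ 95 (mod 173), t ≡ 19. Hence m ≡ 22195659 + 22831553·19 = 455995166 (mod 3949858669).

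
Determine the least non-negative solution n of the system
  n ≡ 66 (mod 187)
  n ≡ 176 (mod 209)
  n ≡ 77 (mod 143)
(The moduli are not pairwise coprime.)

31108

gcd(187, 209) = 11 and 11 | (176 − 66), so the pair is consistent; merging gives n ≡ 2684 (mod 3553), where 3553 = lcm(187, 209).
gcd(3553, 143) = 11 and 11 | (77 − 2684), so the pair is consistent; merging gives n ≡ 31108 (mod 46189), where 46189 = lcm(3553, 143).
The solution is unique modulo lcm(187, 209, 143) = 46189.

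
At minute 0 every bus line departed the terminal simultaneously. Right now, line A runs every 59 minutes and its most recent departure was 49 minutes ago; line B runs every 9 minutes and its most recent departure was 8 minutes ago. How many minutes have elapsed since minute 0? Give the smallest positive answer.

521

From t ≡ 49 (mod 59) write t = 49 + 59s. Substituting into t ≡ 8 (mod 9) gives 59s ≡ 4 (mod 9), and since 5⁻¹ ≡ 2 (mod 9), s ≡ 8. Hence t ≡ 49 + 59·8 = 521 (mod 531).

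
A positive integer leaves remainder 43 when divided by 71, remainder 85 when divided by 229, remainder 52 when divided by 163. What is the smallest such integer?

From k ≡ 43 (mod 71) write k = 43 + 71t. Substituting into k ≡ 85 (mod 229) gives 71t ≡ 42 (mod 229), and since 71⁻¹ ≡ 100 (mod 229), t ≡ 78. Hence k ≡ 43 + 71·78 = 5581 (mod 16259).
From k ≡ 5581 (mod 16259) write k = 5581 + 16259t. Substituting into k ≡ 52 (mod 163) gives 16259t ≡ 13 (mod 163), and since 122⁻¹ ≡ 159 (mod 163), t ≡ 111. Hence k ≡ 5581 + 16259·111 = 1810330 (mod 2650217).

1810330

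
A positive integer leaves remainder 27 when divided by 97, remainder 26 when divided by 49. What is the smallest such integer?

124

From N ≡ 27 (mod 97) write N = 27 + 97t. Substituting into N ≡ 26 (mod 49) gives 97t ≡ 48 (mod 49), and since 48⁻¹ ≡ 48 (mod 49), t ≡ 1. Hence N ≡ 27 + 97·1 = 124 (mod 4753).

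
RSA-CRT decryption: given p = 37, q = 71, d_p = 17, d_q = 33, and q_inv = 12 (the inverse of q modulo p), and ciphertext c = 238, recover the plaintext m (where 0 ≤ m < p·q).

1709

m₁ = c^(d_p) mod p: c ≡ 16 (mod 37), and 16^17 mod 37 = 7.
m₂ = c^(d_q) mod q: c ≡ 25 (mod 71), and 25^33 mod 71 = 5.
h = q_inv·(m₁ − m₂) mod p = 12·(7 − 5) mod 37 = 24.
m = m₂ + h·q = 5 + 24·71 = 1709.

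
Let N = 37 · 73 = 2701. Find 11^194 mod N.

2415

Mod 37: 11 ≡ 11; by Fermat, exponent reduces to 194 mod 36 = 14; 11^14 ≡ 10 (mod 37).
Mod 73: 11 ≡ 11; by Fermat, exponent reduces to 194 mod 72 = 50; 11^50 ≡ 6 (mod 73).
Combine by CRT: x ≡ 10 (mod 37), x ≡ 6 (mod 73) ⇒ x ≡ 2415 (mod 2701).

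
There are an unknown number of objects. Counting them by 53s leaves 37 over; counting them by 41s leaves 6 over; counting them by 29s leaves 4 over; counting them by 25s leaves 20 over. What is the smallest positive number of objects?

Combine the congruences pairwise.
From N ≡ 37 (mod 53) write N = 37 + 53t. Substituting into N ≡ 6 (mod 41) gives 53t ≡ 10 (mod 41), and since 12⁻¹ ≡ 24 (mod 41), t ≡ 35. Hence N ≡ 37 + 53·35 = 1892 (mod 2173).
From N ≡ 1892 (mod 2173) write N = 1892 + 2173t. Substituting into N ≡ 4 (mod 29) gives 2173t ≡ 26 (mod 29), and since 27⁻¹ ≡ 14 (mod 29), t ≡ 16. Hence N ≡ 1892 + 2173·16 = 36660 (mod 63017).
From N ≡ 36660 (mod 63017) write N = 36660 + 63017t. Substituting into N ≡ 20 (mod 25) gives 63017t ≡ 10 (mod 25), and since 17⁻¹ ≡ 3 (mod 25), t ≡ 5. Hence N ≡ 36660 + 63017·5 = 351745 (mod 1575425).

351745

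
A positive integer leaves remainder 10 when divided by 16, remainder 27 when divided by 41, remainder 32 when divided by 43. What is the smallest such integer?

21962

The moduli are pairwise coprime; N = 16·41·43 = 28208.
N/16 = 1763; 1763 ≡ 3 (mod 16); 3·11 ≡ 1, so inverse 11.
N/41 = 688; 688 ≡ 32 (mod 41); 32·9 ≡ 1, so inverse 9.
N/43 = 656; 656 ≡ 11 (mod 43); 11·4 ≡ 1, so inverse 4.
t ≡ 10·1763·11 + 27·688·9 + 32·656·4 = 445082.
445082 mod 28208 = 21962.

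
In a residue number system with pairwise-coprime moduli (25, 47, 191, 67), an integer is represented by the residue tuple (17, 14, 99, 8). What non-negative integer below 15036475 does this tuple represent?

13780367

From x ≡ 17 (mod 25) write x = 17 + 25t. Substituting into x ≡ 14 (mod 47) gives 25t ≡ 44 (mod 47), and since 25⁻¹ ≡ 32 (mod 47), t ≡ 45. Hence x ≡ 17 + 25·45 = 1142 (mod 1175).
From x ≡ 1142 (mod 1175) write x = 1142 + 1175t. Substituting into x ≡ 99 (mod 191) gives 1175t ≡ 103 (mod 191), and since 29⁻¹ ≡ 112 (mod 191), t ≡ 76. Hence x ≡ 1142 + 1175·76 = 90442 (mod 224425).
From x ≡ 90442 (mod 224425) write x = 90442 + 224425t. Substituting into x ≡ 8 (mod 67) gives 224425t ≡ 16 (mod 67), and since 42⁻¹ ≡ 8 (mod 67), t ≡ 61. Hence x ≡ 90442 + 224425·61 = 13780367 (mod 15036475).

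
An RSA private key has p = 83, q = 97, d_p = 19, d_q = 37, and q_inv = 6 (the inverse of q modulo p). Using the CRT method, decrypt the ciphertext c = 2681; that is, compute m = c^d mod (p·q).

3069

m₁ = c^(d_p) mod p: c ≡ 25 (mod 83), and 25^19 mod 83 = 81.
m₂ = c^(d_q) mod q: c ≡ 62 (mod 97), and 62^37 mod 97 = 62.
h = q_inv·(m₁ − m₂) mod p = 6·(81 − 62) mod 83 = 31.
m = m₂ + h·q = 62 + 31·97 = 3069.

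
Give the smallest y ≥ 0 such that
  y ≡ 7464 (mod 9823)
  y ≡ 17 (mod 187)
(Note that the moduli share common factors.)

Combine the congruences pairwise.
gcd(9823, 187) = 11 and 11 | (17 − 7464), so the pair is consistent; merging gives y ≡ 66402 (mod 166991), where 166991 = lcm(9823, 187).
The solution is unique modulo lcm(9823, 187) = 166991.

66402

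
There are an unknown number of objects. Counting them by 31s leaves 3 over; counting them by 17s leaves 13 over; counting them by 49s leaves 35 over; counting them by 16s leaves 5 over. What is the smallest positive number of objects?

113029

The moduli are pairwise coprime; M = 31·17·49·16 = 413168.
M/31 = 13328; 13328 ≡ 29 (mod 31); 29·15 ≡ 1, so inverse 15.
M/17 = 24304; 24304 ≡ 11 (mod 17); 11·14 ≡ 1, so inverse 14.
M/49 = 8432; 8432 ≡ 4 (mod 49); 4·37 ≡ 1, so inverse 37.
M/16 = 25823; 25823 ≡ 15 (mod 16); 15·15 ≡ 1, so inverse 15.
N ≡ 3·13328·15 + 13·24304·14 + 35·8432·37 + 5·25823·15 = 17879253.
17879253 mod 413168 = 113029.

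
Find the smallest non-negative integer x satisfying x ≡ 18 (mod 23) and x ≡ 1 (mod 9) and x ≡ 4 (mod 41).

From x ≡ 18 (mod 23) write x = 18 + 23t. Substituting into x ≡ 1 (mod 9) gives 23t ≡ 1 (mod 9), and since 5⁻¹ ≡ 2 (mod 9), t ≡ 2. Hence x ≡ 18 + 23·2 = 64 (mod 207).
From x ≡ 64 (mod 207) write x = 64 + 207t. Substituting into x ≡ 4 (mod 41) gives 207t ≡ 22 (mod 41), and since 2⁻¹ ≡ 21 (mod 41), t ≡ 11. Hence x ≡ 64 + 207·11 = 2341 (mod 8487).

2341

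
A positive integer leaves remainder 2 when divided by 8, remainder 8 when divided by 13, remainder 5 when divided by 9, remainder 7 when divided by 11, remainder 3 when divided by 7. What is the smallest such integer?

Combine the congruences pairwise.
From x ≡ 2 (mod 8) write x = 2 + 8t. Substituting into x ≡ 8 (mod 13) gives 8t ≡ 6 (mod 13), and since 8⁻¹ ≡ 5 (mod 13), t ≡ 4. Hence x ≡ 2 + 8·4 = 34 (mod 104).
From x ≡ 34 (mod 104) write x = 34 + 104t. Substituting into x ≡ 5 (mod 9) gives 104t ≡ 7 (mod 9), and since 5⁻¹ ≡ 2 (mod 9), t ≡ 5. Hence x ≡ 34 + 104·5 = 554 (mod 936).
From x ≡ 554 (mod 936) write x = 554 + 936t. Substituting into x ≡ 7 (mod 11) gives 936t ≡ 3 (mod 11), and since 1⁻¹ ≡ 1 (mod 11), t ≡ 3. Hence x ≡ 554 + 936·3 = 3362 (mod 10296).
From x ≡ 3362 (mod 10296) write x = 3362 + 10296t. Substituting into x ≡ 3 (mod 7) gives 10296t ≡ 1 (mod 7), and since 6⁻¹ ≡ 6 (mod 7), t ≡ 6. Hence x ≡ 3362 + 10296·6 = 65138 (mod 72072).

65138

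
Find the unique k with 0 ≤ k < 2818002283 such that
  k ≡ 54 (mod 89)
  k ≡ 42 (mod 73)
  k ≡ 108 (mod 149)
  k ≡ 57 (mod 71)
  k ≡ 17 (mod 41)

1836251970

The moduli are pairwise coprime; N = 89·73·149·71·41 = 2818002283.
N/89 = 31662947; 31662947 ≡ 40 (mod 89); 40·69 ≡ 1, so inverse 69.
N/73 = 38602771; 38602771 ≡ 6 (mod 73); 6·61 ≡ 1, so inverse 61.
N/149 = 18912767; 18912767 ≡ 48 (mod 149); 48·59 ≡ 1, so inverse 59.
N/71 = 39690173; 39690173 ≡ 37 (mod 71); 37·48 ≡ 1, so inverse 48.
N/41 = 68731763; 68731763 ≡ 19 (mod 41); 19·13 ≡ 1, so inverse 13.
k ≡ 54·31662947·69 + 42·38602771·61 + 108·18912767·59 + 57·39690173·48 + 17·68731763·13 = 461170624099.
461170624099 mod 2818002283 = 1836251970.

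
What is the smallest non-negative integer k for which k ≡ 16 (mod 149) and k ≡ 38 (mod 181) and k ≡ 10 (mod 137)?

2398469

The moduli are pairwise coprime; N = 149·181·137 = 3694753.
N/149 = 24797; 24797 ≡ 63 (mod 149); 63·123 ≡ 1, so inverse 123.
N/181 = 20413; 20413 ≡ 141 (mod 181); 141·95 ≡ 1, so inverse 95.
N/137 = 26969; 26969 ≡ 117 (mod 137); 117·89 ≡ 1, so inverse 89.
k ≡ 16·24797·123 + 38·20413·95 + 10·26969·89 = 146493836.
146493836 mod 3694753 = 2398469.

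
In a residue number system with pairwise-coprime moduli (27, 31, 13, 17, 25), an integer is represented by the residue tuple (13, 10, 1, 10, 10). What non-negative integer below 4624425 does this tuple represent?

Combine the congruences pairwise.
From x ≡ 13 (mod 27) write x = 13 + 27t. Substituting into x ≡ 10 (mod 31) gives 27t ≡ 28 (mod 31), and since 27⁻¹ ≡ 23 (mod 31), t ≡ 24. Hence x ≡ 13 + 27·24 = 661 (mod 837).
From x ≡ 661 (mod 837) write x = 661 + 837t. Substituting into x ≡ 1 (mod 13) gives 837t ≡ 3 (mod 13), and since 5⁻¹ ≡ 8 (mod 13), t ≡ 11. Hence x ≡ 661 + 837·11 = 9868 (mod 10881).
From x ≡ 9868 (mod 10881) write x = 9868 + 10881t. Substituting into x ≡ 10 (mod 17) gives 10881t ≡ 2 (mod 17), and since 1⁻¹ ≡ 1 (mod 17), t ≡ 2. Hence x ≡ 9868 + 10881·2 = 31630 (mod 184977).
From x ≡ 31630 (mod 184977) write x = 31630 + 184977t. Substituting into x ≡ 10 (mod 25) gives 184977t ≡ 5 (mod 25), and since 2⁻¹ ≡ 13 (mod 25), t ≡ 15. Hence x ≡ 31630 + 184977·15 = 2806285 (mod 4624425).

2806285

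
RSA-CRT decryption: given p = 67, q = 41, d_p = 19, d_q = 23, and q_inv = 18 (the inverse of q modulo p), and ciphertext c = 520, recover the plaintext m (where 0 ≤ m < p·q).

m₁ = c^(d_p) mod p: c ≡ 51 (mod 67), and 51^19 mod 67 = 48.
m₂ = c^(d_q) mod q: c ≡ 28 (mod 41), and 28^23 mod 41 = 24.
h = q_inv·(m₁ − m₂) mod p = 18·(48 − 24) mod 67 = 30.
m = m₂ + h·q = 24 + 30·41 = 1254.

1254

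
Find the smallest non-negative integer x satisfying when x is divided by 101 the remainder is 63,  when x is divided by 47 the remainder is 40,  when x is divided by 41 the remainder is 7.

From x ≡ 63 (mod 101) write x = 63 + 101t. Substituting into x ≡ 40 (mod 47) gives 101t ≡ 24 (mod 47), and since 7⁻¹ ≡ 27 (mod 47), t ≡ 37. Hence x ≡ 63 + 101·37 = 3800 (mod 4747).
From x ≡ 3800 (mod 4747) write x = 3800 + 4747t. Substituting into x ≡ 7 (mod 41) gives 4747t ≡ 20 (mod 41), and since 32⁻¹ ≡ 9 (mod 41), t ≡ 16. Hence x ≡ 3800 + 4747·16 = 79752 (mod 194627).

79752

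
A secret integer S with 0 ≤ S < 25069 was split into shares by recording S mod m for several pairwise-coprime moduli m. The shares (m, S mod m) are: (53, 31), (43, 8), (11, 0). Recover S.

From S ≡ 31 (mod 53) write S = 31 + 53t. Substituting into S ≡ 8 (mod 43) gives 53t ≡ 20 (mod 43), and since 10⁻¹ ≡ 13 (mod 43), t ≡ 2. Hence S ≡ 31 + 53·2 = 137 (mod 2279).
From S ≡ 137 (mod 2279) write S = 137 + 2279t. Substituting into S ≡ 0 (mod 11) gives 2279t ≡ 6 (mod 11), and since 2⁻¹ ≡ 6 (mod 11), t ≡ 3. Hence S ≡ 137 + 2279·3 = 6974 (mod 25069).

6974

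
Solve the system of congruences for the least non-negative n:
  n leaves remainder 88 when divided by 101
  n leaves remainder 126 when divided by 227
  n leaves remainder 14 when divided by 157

1845863

From n ≡ 88 (mod 101) write n = 88 + 101t. Substituting into n ≡ 126 (mod 227) gives 101t ≡ 38 (mod 227), and since 101⁻¹ ≡ 9 (mod 227), t ≡ 115. Hence n ≡ 88 + 101·115 = 11703 (mod 22927).
From n ≡ 11703 (mod 22927) write n = 11703 + 22927t. Substituting into n ≡ 14 (mod 157) gives 22927t ≡ 86 (mod 157), and since 5⁻¹ ≡ 63 (mod 157), t ≡ 80. Hence n ≡ 11703 + 22927·80 = 1845863 (mod 3599539).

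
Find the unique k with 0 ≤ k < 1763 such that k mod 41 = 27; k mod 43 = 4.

1380

From k ≡ 27 (mod 41) write k = 27 + 41t. Substituting into k ≡ 4 (mod 43) gives 41t ≡ 20 (mod 43), and since 41⁻¹ ≡ 21 (mod 43), t ≡ 33. Hence k ≡ 27 + 41·33 = 1380 (mod 1763).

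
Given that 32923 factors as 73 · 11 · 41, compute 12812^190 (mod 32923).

19966

Mod 73: 12812 ≡ 37; by Fermat, exponent reduces to 190 mod 72 = 46; 37^46 ≡ 37 (mod 73).
Mod 11: 12812 ≡ 8; since 10 | 190, by Fermat 8^190 ≡ 1 (mod 11).
Mod 41: 12812 ≡ 20; by Fermat, exponent reduces to 190 mod 40 = 30; 20^30 ≡ 40 (mod 41).
Combine by CRT: x ≡ 37 (mod 73), x ≡ 1 (mod 11), x ≡ 40 (mod 41) ⇒ x ≡ 19966 (mod 32923).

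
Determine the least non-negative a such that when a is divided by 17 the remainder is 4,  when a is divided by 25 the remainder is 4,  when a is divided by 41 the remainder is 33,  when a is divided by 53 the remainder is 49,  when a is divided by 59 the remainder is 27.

6844204

Combine the congruences pairwise.
From a ≡ 4 (mod 17) write a = 4 + 17t. Substituting into a ≡ 4 (mod 25) gives 17t ≡ 0 (mod 25), and since 17⁻¹ ≡ 3 (mod 25), t ≡ 0. Hence a ≡ 4 + 17·0 = 4 (mod 425).
From a ≡ 4 (mod 425) write a = 4 + 425t. Substituting into a ≡ 33 (mod 41) gives 425t ≡ 29 (mod 41), and since 15⁻¹ ≡ 11 (mod 41), t ≡ 32. Hence a ≡ 4 + 425·32 = 13604 (mod 17425).
From a ≡ 13604 (mod 17425) write a = 13604 + 17425t. Substituting into a ≡ 49 (mod 53) gives 17425t ≡ 13 (mod 53), and since 41⁻¹ ≡ 22 (mod 53), t ≡ 21. Hence a ≡ 13604 + 17425·21 = 379529 (mod 923525).
From a ≡ 379529 (mod 923525) write a = 379529 + 923525t. Substituting into a ≡ 27 (mod 59) gives 923525t ≡ 45 (mod 59), and since 57⁻¹ ≡ 29 (mod 59), t ≡ 7. Hence a ≡ 379529 + 923525·7 = 6844204 (mod 54487975).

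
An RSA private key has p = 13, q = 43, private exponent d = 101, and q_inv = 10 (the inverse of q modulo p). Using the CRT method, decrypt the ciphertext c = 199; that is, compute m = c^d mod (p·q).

d_p = d mod (p−1) = 101 mod 12 = 5; d_q = d mod (q−1) = 17.
m₁ = c^(d_p) mod p: c ≡ 4 (mod 13), and 4^5 mod 13 = 10.
m₂ = c^(d_q) mod q: c ≡ 27 (mod 43), and 27^17 mod 43 = 32.
h = q_inv·(m₁ − m₂) mod p = 10·(10 − 32) mod 13 = 1.
m = m₂ + h·q = 32 + 1·43 = 75.

75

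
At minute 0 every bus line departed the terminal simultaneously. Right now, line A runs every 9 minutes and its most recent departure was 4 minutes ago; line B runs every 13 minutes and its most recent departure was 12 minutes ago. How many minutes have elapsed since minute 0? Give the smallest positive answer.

103

From t ≡ 4 (mod 9) write t = 4 + 9s. Substituting into t ≡ 12 (mod 13) gives 9s ≡ 8 (mod 13), and since 9⁻¹ ≡ 3 (mod 13), s ≡ 11. Hence t ≡ 4 + 9·11 = 103 (mod 117).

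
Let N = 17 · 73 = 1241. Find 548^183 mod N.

64

Mod 17: 548 ≡ 4; by Fermat, exponent reduces to 183 mod 16 = 7; 4^7 ≡ 13 (mod 17).
Mod 73: 548 ≡ 37; by Fermat, exponent reduces to 183 mod 72 = 39; 37^39 ≡ 64 (mod 73).
Combine by CRT: x ≡ 13 (mod 17), x ≡ 64 (mod 73) ⇒ x ≡ 64 (mod 1241).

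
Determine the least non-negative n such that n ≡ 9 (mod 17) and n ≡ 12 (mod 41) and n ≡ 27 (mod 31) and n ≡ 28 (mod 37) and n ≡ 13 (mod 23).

The moduli are pairwise coprime; M = 17·41·31·37·23 = 18387557.
M/17 = 1081621; 1081621 ≡ 13 (mod 17); 13·4 ≡ 1, so inverse 4.
M/41 = 448477; 448477 ≡ 19 (mod 41); 19·13 ≡ 1, so inverse 13.
M/31 = 593147; 593147 ≡ 24 (mod 31); 24·22 ≡ 1, so inverse 22.
M/37 = 496961; 496961 ≡ 14 (mod 37); 14·8 ≡ 1, so inverse 8.
M/23 = 799459; 799459 ≡ 2 (mod 23); 2·12 ≡ 1, so inverse 12.
n ≡ 9·1081621·4 + 12·448477·13 + 27·593147·22 + 28·496961·8 + 13·799459·12 = 697264954.
697264954 mod 18387557 = 16925345.

16925345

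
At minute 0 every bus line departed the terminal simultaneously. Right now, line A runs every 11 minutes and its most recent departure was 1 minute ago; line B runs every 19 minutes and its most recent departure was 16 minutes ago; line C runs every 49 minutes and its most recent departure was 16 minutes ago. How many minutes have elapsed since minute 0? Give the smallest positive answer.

The moduli are pairwise coprime; N = 11·19·49 = 10241.
N/11 = 931; 931 ≡ 7 (mod 11); 7·8 ≡ 1, so inverse 8.
N/19 = 539; 539 ≡ 7 (mod 19); 7·11 ≡ 1, so inverse 11.
N/49 = 209; 209 ≡ 13 (mod 49); 13·34 ≡ 1, so inverse 34.
t ≡ 1·931·8 + 16·539·11 + 16·209·34 = 216008.
216008 mod 10241 = 947.

947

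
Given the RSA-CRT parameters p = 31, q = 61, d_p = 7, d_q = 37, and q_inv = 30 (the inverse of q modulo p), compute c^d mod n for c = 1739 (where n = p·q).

m₁ = c^(d_p) mod p: c ≡ 3 (mod 31), and 3^7 mod 31 = 17.
m₂ = c^(d_q) mod q: c ≡ 31 (mod 61), and 31^37 mod 61 = 10.
h = q_inv·(m₁ − m₂) mod p = 30·(17 − 10) mod 31 = 24.
m = m₂ + h·q = 10 + 24·61 = 1474.

1474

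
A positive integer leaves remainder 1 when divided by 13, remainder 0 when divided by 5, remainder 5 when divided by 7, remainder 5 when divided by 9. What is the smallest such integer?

950

From N ≡ 1 (mod 13) write N = 1 + 13t. Substituting into N ≡ 0 (mod 5) gives 13t ≡ 4 (mod 5), and since 3⁻¹ ≡ 2 (mod 5), t ≡ 3. Hence N ≡ 1 + 13·3 = 40 (mod 65).
From N ≡ 40 (mod 65) write N = 40 + 65t. Substituting into N ≡ 5 (mod 7) gives 65t ≡ 0 (mod 7), and since 2⁻¹ ≡ 4 (mod 7), t ≡ 0. Hence N ≡ 40 + 65·0 = 40 (mod 455).
From N ≡ 40 (mod 455) write N = 40 + 455t. Substituting into N ≡ 5 (mod 9) gives 455t ≡ 1 (mod 9), and since 5⁻¹ ≡ 2 (mod 9), t ≡ 2. Hence N ≡ 40 + 455·2 = 950 (mod 4095).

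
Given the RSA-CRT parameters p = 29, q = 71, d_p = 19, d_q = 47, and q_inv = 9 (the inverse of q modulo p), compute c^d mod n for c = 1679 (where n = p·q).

156

m₁ = c^(d_p) mod p: c ≡ 26 (mod 29), and 26^19 mod 29 = 11.
m₂ = c^(d_q) mod q: c ≡ 46 (mod 71), and 46^47 mod 71 = 14.
h = q_inv·(m₁ − m₂) mod p = 9·(11 − 14) mod 29 = 2.
m = m₂ + h·q = 14 + 2·71 = 156.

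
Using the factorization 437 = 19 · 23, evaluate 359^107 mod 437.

Mod 19: 359 ≡ 17; by Fermat, exponent reduces to 107 mod 18 = 17; 17^17 ≡ 9 (mod 19).
Mod 23: 359 ≡ 14; by Fermat, exponent reduces to 107 mod 22 = 19; 14^19 ≡ 10 (mod 23).
Combine by CRT: x ≡ 9 (mod 19), x ≡ 10 (mod 23) ⇒ x ≡ 332 (mod 437).

332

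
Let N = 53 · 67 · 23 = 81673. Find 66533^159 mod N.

Mod 53: 66533 ≡ 18; by Fermat, exponent reduces to 159 mod 52 = 3; 18^3 ≡ 2 (mod 53).
Mod 67: 66533 ≡ 2; by Fermat, exponent reduces to 159 mod 66 = 27; 2^27 ≡ 45 (mod 67).
Mod 23: 66533 ≡ 17; by Fermat, exponent reduces to 159 mod 22 = 5; 17^5 ≡ 21 (mod 23).
Combine by CRT: x ≡ 2 (mod 53), x ≡ 45 (mod 67), x ≡ 21 (mod 23) ⇒ x ≡ 62489 (mod 81673).

62489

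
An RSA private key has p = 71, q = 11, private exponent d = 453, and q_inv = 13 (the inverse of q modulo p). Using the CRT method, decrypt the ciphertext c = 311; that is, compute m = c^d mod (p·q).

654

d_p = d mod (p−1) = 453 mod 70 = 33; d_q = d mod (q−1) = 3.
m₁ = c^(d_p) mod p: c ≡ 27 (mod 71), and 27^33 mod 71 = 15.
m₂ = c^(d_q) mod q: c ≡ 3 (mod 11), and 3^3 mod 11 = 5.
h = q_inv·(m₁ − m₂) mod p = 13·(15 − 5) mod 71 = 59.
m = m₂ + h·q = 5 + 59·11 = 654.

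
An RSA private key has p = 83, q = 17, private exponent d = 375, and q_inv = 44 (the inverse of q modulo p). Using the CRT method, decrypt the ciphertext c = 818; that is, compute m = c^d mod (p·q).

d_p = d mod (p−1) = 375 mod 82 = 47; d_q = d mod (q−1) = 7.
m₁ = c^(d_p) mod p: c ≡ 71 (mod 83), and 71^47 mod 83 = 24.
m₂ = c^(d_q) mod q: c ≡ 2 (mod 17), and 2^7 mod 17 = 9.
h = q_inv·(m₁ − m₂) mod p = 44·(24 − 9) mod 83 = 79.
m = m₂ + h·q = 9 + 79·17 = 1352.

1352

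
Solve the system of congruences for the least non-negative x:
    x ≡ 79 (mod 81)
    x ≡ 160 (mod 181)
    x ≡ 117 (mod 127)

The moduli are pairwise coprime; N = 81·181·127 = 1861947.
N/81 = 22987; 22987 ≡ 64 (mod 81); 64·19 ≡ 1, so inverse 19.
N/181 = 10287; 10287 ≡ 151 (mod 181); 151·6 ≡ 1, so inverse 6.
N/127 = 14661; 14661 ≡ 56 (mod 127); 56·93 ≡ 1, so inverse 93.
x ≡ 79·22987·19 + 160·10287·6 + 117·14661·93 = 203905348.
203905348 mod 1861947 = 953125.

953125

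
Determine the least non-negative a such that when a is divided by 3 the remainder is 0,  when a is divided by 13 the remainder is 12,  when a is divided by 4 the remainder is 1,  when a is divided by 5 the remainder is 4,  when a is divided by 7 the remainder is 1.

3249

The moduli are pairwise coprime; N = 3·13·4·5·7 = 5460.
N/3 = 1820; 1820 ≡ 2 (mod 3); 2·2 ≡ 1, so inverse 2.
N/13 = 420; 420 ≡ 4 (mod 13); 4·10 ≡ 1, so inverse 10.
N/4 = 1365; 1365 ≡ 1 (mod 4), inverse 1.
N/5 = 1092; 1092 ≡ 2 (mod 5); 2·3 ≡ 1, so inverse 3.
N/7 = 780; 780 ≡ 3 (mod 7); 3·5 ≡ 1, so inverse 5.
a ≡ 0·1820·2 + 12·420·10 + 1·1365·1 + 4·1092·3 + 1·780·5 = 68769.
68769 mod 5460 = 3249.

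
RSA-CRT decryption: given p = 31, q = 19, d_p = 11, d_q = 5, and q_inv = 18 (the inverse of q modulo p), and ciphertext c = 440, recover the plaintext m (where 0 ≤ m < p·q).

243

m₁ = c^(d_p) mod p: c ≡ 6 (mod 31), and 6^11 mod 31 = 26.
m₂ = c^(d_q) mod q: c ≡ 3 (mod 19), and 3^5 mod 19 = 15.
h = q_inv·(m₁ − m₂) mod p = 18·(26 − 15) mod 31 = 12.
m = m₂ + h·q = 15 + 12·19 = 243.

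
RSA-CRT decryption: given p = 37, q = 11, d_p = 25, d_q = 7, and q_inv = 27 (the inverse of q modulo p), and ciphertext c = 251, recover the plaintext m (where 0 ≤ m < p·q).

m₁ = c^(d_p) mod p: c ≡ 29 (mod 37), and 29^25 mod 37 = 29.
m₂ = c^(d_q) mod q: c ≡ 9 (mod 11), and 9^7 mod 11 = 4.
h = q_inv·(m₁ − m₂) mod p = 27·(29 − 4) mod 37 = 9.
m = m₂ + h·q = 4 + 9·11 = 103.

103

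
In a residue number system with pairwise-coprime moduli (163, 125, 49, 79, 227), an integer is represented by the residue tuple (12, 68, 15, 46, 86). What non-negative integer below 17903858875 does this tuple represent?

From x ≡ 12 (mod 163) write x = 12 + 163t. Substituting into x ≡ 68 (mod 125) gives 163t ≡ 56 (mod 125), and since 38⁻¹ ≡ 102 (mod 125), t ≡ 87. Hence x ≡ 12 + 163·87 = 14193 (mod 20375).
From x ≡ 14193 (mod 20375) write x = 14193 + 20375t. Substituting into x ≡ 15 (mod 49) gives 20375t ≡ 32 (mod 49), and since 40⁻¹ ≡ 38 (mod 49), t ≡ 40. Hence x ≡ 14193 + 20375·40 = 829193 (mod 998375).
From x ≡ 829193 (mod 998375) write x = 829193 + 998375t. Substituting into x ≡ 46 (mod 79) gives 998375t ≡ 37 (mod 79), and since 52⁻¹ ≡ 38 (mod 79), t ≡ 63. Hence x ≡ 829193 + 998375·63 = 63726818 (mod 78871625).
From x ≡ 63726818 (mod 78871625) write x = 63726818 + 78871625t. Substituting into x ≡ 86 (mod 227) gives 78871625t ≡ 113 (mod 227), and since 21⁻¹ ≡ 173 (mod 227), t ≡ 27. Hence x ≡ 63726818 + 78871625·27 = 2193260693 (mod 17903858875).

2193260693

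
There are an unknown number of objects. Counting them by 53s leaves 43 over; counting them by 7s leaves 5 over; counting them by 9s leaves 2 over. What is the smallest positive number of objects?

The moduli are pairwise coprime; M = 53·7·9 = 3339.
M/53 = 63; 63 ≡ 10 (mod 53); 10·16 ≡ 1, so inverse 16.
M/7 = 477; 477 ≡ 1 (mod 7), inverse 1.
M/9 = 371; 371 ≡ 2 (mod 9); 2·5 ≡ 1, so inverse 5.
N ≡ 43·63·16 + 5·477·1 + 2·371·5 = 49439.
49439 mod 3339 = 2693.

2693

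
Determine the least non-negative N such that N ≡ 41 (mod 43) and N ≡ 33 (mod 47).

Combine the congruences pairwise.
From N ≡ 41 (mod 43) write N = 41 + 43t. Substituting into N ≡ 33 (mod 47) gives 43t ≡ 39 (mod 47), and since 43⁻¹ ≡ 35 (mod 47), t ≡ 2. Hence N ≡ 41 + 43·2 = 127 (mod 2021).

127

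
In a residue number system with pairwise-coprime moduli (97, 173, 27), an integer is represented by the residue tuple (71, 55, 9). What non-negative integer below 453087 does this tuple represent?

333945

The moduli are pairwise coprime; N = 97·173·27 = 453087.
N/97 = 4671; 4671 ≡ 15 (mod 97); 15·13 ≡ 1, so inverse 13.
N/173 = 2619; 2619 ≡ 24 (mod 173); 24·137 ≡ 1, so inverse 137.
N/27 = 16781; 16781 ≡ 14 (mod 27); 14·2 ≡ 1, so inverse 2.
x ≡ 71·4671·13 + 55·2619·137 + 9·16781·2 = 24347556.
24347556 mod 453087 = 333945.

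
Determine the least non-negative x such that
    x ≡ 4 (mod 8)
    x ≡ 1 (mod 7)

36

Combine the congruences pairwise.
From x ≡ 4 (mod 8) write x = 4 + 8t. Substituting into x ≡ 1 (mod 7) gives 8t ≡ 4 (mod 7), and since 1⁻¹ ≡ 1 (mod 7), t ≡ 4. Hence x ≡ 4 + 8·4 = 36 (mod 56).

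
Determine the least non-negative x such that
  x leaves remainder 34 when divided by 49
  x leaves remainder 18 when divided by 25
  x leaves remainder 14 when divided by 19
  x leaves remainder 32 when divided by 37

643943

From x ≡ 34 (mod 49) write x = 34 + 49t. Substituting into x ≡ 18 (mod 25) gives 49t ≡ 9 (mod 25), and since 24⁻¹ ≡ 24 (mod 25), t ≡ 16. Hence x ≡ 34 + 49·16 = 818 (mod 1225).
From x ≡ 818 (mod 1225) write x = 818 + 1225t. Substituting into x ≡ 14 (mod 19) gives 1225t ≡ 13 (mod 19), and since 9⁻¹ ≡ 17 (mod 19), t ≡ 12. Hence x ≡ 818 + 1225·12 = 15518 (mod 23275).
From x ≡ 15518 (mod 23275) write x = 15518 + 23275t. Substituting into x ≡ 32 (mod 37) gives 23275t ≡ 17 (mod 37), and since 2⁻¹ ≡ 19 (mod 37), t ≡ 27. Hence x ≡ 15518 + 23275·27 = 643943 (mod 861175).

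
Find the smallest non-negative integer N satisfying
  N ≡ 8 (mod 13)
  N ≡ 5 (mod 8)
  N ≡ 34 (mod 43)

2829

From N ≡ 8 (mod 13) write N = 8 + 13t. Substituting into N ≡ 5 (mod 8) gives 13t ≡ 5 (mod 8), and since 5⁻¹ ≡ 5 (mod 8), t ≡ 1. Hence N ≡ 8 + 13·1 = 21 (mod 104).
From N ≡ 21 (mod 104) write N = 21 + 104t. Substituting into N ≡ 34 (mod 43) gives 104t ≡ 13 (mod 43), and since 18⁻¹ ≡ 12 (mod 43), t ≡ 27. Hence N ≡ 21 + 104·27 = 2829 (mod 4472).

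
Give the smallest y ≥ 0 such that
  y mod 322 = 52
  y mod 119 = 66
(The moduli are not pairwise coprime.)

gcd(322, 119) = 7 and 7 | (66 − 52), so the pair is consistent; merging gives y ≡ 1018 (mod 5474), where 5474 = lcm(322, 119).
The solution is unique modulo lcm(322, 119) = 5474.

1018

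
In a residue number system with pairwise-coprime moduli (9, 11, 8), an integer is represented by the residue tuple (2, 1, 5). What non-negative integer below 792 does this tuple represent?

The moduli are pairwise coprime; N = 9·11·8 = 792.
N/9 = 88; 88 ≡ 7 (mod 9); 7·4 ≡ 1, so inverse 4.
N/11 = 72; 72 ≡ 6 (mod 11); 6·2 ≡ 1, so inverse 2.
N/8 = 99; 99 ≡ 3 (mod 8); 3·3 ≡ 1, so inverse 3.
x ≡ 2·88·4 + 1·72·2 + 5·99·3 = 2333.
2333 mod 792 = 749.

749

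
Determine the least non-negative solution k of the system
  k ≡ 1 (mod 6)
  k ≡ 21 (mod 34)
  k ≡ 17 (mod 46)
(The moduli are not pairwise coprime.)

Combine the congruences pairwise.
gcd(6, 34) = 2 and 2 | (21 − 1), so the pair is consistent; merging gives k ≡ 55 (mod 102), where 102 = lcm(6, 34).
gcd(102, 46) = 2 and 2 | (17 − 55), so the pair is consistent; merging gives k ≡ 1075 (mod 2346), where 2346 = lcm(102, 46).
The solution is unique modulo lcm(6, 34, 46) = 2346.

1075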